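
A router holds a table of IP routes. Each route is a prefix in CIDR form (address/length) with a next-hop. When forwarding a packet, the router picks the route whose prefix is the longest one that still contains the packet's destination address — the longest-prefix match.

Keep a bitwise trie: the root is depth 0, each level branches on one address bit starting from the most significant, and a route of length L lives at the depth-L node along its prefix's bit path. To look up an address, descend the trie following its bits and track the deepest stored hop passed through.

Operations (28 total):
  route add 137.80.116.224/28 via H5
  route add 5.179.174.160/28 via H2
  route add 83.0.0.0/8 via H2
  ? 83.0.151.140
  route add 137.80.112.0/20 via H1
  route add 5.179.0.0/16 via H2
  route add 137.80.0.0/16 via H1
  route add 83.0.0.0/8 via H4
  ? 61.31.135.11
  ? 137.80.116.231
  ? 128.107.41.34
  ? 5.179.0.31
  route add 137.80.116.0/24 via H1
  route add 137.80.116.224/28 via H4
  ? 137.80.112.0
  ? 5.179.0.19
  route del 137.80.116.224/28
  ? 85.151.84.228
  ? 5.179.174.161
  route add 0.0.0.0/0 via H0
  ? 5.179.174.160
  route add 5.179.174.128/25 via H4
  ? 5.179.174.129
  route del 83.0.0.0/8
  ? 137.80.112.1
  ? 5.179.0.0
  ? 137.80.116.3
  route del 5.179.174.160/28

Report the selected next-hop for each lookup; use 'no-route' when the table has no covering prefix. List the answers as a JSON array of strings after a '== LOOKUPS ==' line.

Apply in order:
  add 137.80.116.224/28 -> H5 at depth 28
  add 5.179.174.160/28 -> H2 at depth 28
  add 83.0.0.0/8 -> H2 at depth 8
  Q 83.0.151.140: descend 01010011 ; hops seen [H2] ; pick H2
  add 137.80.112.0/20 -> H1 at depth 20
  add 5.179.0.0/16 -> H2 at depth 16
  add 137.80.0.0/16 -> H1 at depth 16
  add 83.0.0.0/8 -> H4 at depth 8
  Q 61.31.135.11: descend 00 ; hops seen [∅] ; pick no-route
  Q 137.80.116.231: descend 1000100101010000011101001110 ; hops seen [H1,H1,H5] ; pick H5
  Q 128.107.41.34: descend 1000 ; hops seen [∅] ; pick no-route
  Q 5.179.0.31: descend 0000010110110011 ; hops seen [H2] ; pick H2
  add 137.80.116.0/24 -> H1 at depth 24
  add 137.80.116.224/28 -> H4 at depth 28
  Q 137.80.112.0: descend 100010010101000001110 ; hops seen [H1,H1] ; pick H1
  Q 5.179.0.19: descend 0000010110110011 ; hops seen [H2] ; pick H2
  - 137.80.116.224/28 clear@28
  Q 85.151.84.228: descend 01010 ; hops seen [∅] ; pick no-route
  Q 5.179.174.161: descend 0000010110110011101011101010 ; hops seen [H2,H2] ; pick H2
  add 0.0.0.0/0 -> H0 at depth 0
  Q 5.179.174.160: descend 0000010110110011101011101010 ; hops seen [H0,H2,H2] ; pick H2
  add 5.179.174.128/25 -> H4 at depth 25
  Q 5.179.174.129: descend 00000101101100111010111010 ; hops seen [H0,H2,H4] ; pick H4
  - 83.0.0.0/8 clear@8
  Q 137.80.112.1: descend 100010010101000001110 ; hops seen [H0,H1,H1] ; pick H1
  Q 5.179.0.0: descend 0000010110110011 ; hops seen [H0,H2] ; pick H2
  Q 137.80.116.3: descend 100010010101000001110100 ; hops seen [H0,H1,H1,H1] ; pick H1
  - 5.179.174.160/28 clear@28

== LOOKUPS ==
["H2","no-route","H5","no-route","H2","H1","H2","no-route","H2","H2","H4","H1","H2","H1"]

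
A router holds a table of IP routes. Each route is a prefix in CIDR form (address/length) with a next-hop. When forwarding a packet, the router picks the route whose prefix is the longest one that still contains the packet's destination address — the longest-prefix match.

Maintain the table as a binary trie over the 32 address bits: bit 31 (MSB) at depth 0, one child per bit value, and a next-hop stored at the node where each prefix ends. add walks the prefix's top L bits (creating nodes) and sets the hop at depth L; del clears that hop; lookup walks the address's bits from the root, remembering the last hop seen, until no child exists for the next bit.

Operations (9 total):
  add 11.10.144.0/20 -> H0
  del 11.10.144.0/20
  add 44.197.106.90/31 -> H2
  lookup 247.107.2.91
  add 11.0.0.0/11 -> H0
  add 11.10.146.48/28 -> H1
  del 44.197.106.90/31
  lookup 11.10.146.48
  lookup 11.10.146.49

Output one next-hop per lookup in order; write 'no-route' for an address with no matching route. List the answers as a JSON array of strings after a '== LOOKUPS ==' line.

Process each operation:
  + 11.10.144.0/20 (H0) depth=20
  - 11.10.144.0/20 clear@20
  + 44.197.106.90/31 (H2) depth=31
  Q 247.107.2.91: descend ε ; hops seen [∅] ; pick no-route
  + 11.0.0.0/11 (H0) depth=11
  + 11.10.146.48/28 (H1) depth=28
  - 44.197.106.90/31 clear@31
  Q 11.10.146.48: descend 0000101100001010100100100011 ; hops seen [H0,H1] ; pick H1
  Q 11.10.146.49: descend 0000101100001010100100100011 ; hops seen [H0,H1] ; pick H1

== LOOKUPS ==
["no-route","H1","H1"]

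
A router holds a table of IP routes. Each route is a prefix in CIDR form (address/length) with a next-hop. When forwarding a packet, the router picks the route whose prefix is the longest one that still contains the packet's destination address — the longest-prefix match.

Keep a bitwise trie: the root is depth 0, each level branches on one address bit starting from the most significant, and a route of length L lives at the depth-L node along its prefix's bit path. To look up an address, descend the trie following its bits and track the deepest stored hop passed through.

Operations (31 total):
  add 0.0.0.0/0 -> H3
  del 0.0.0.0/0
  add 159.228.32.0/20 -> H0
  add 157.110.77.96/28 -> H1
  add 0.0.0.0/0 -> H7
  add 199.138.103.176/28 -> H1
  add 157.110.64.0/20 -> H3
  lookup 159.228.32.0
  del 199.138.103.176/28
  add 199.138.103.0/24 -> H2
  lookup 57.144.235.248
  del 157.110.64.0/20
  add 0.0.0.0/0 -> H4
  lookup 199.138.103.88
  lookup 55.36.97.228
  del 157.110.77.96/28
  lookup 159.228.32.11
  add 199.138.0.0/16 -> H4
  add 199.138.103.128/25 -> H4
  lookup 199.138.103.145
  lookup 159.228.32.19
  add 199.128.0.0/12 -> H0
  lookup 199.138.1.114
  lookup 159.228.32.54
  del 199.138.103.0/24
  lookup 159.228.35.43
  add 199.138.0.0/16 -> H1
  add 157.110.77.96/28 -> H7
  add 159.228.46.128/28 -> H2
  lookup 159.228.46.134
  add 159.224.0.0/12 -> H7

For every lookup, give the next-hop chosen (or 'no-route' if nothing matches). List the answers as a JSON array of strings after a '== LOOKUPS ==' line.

Trace:
  + 0.0.0.0/0 (H3) depth=0
  - 0.0.0.0/0 clear@0
  + 159.228.32.0/20 (H0) depth=20
  + 157.110.77.96/28 (H1) depth=28
  + 0.0.0.0/0 (H7) depth=0
  + 199.138.103.176/28 (H1) depth=28
  + 157.110.64.0/20 (H3) depth=20
  Q 159.228.32.0: descend 10011111111001000010 ; hops seen [H7,H0] ; pick H0
  - 199.138.103.176/28 clear@28
  + 199.138.103.0/24 (H2) depth=24
  Q 57.144.235.248: descend ε ; hops seen [H7] ; pick H7
  - 157.110.64.0/20 clear@20
  + 0.0.0.0/0 (H4) depth=0
  Q 199.138.103.88: descend 110001111000101001100111 ; hops seen [H4,H2] ; pick H2
  Q 55.36.97.228: descend ε ; hops seen [H4] ; pick H4
  - 157.110.77.96/28 clear@28
  Q 159.228.32.11: descend 10011111111001000010 ; hops seen [H4,H0] ; pick H0
  + 199.138.0.0/16 (H4) depth=16
  + 199.138.103.128/25 (H4) depth=25
  Q 199.138.103.145: descend 11000111100010100110011110 ; hops seen [H4,H4,H2,H4] ; pick H4
  Q 159.228.32.19: descend 10011111111001000010 ; hops seen [H4,H0] ; pick H0
  + 199.128.0.0/12 (H0) depth=12
  Q 199.138.1.114: descend 11000111100010100 ; hops seen [H4,H0,H4] ; pick H4
  Q 159.228.32.54: descend 10011111111001000010 ; hops seen [H4,H0] ; pick H0
  - 199.138.103.0/24 clear@24
  Q 159.228.35.43: descend 10011111111001000010 ; hops seen [H4,H0] ; pick H0
  + 199.138.0.0/16 (H1) depth=16
  + 157.110.77.96/28 (H7) depth=28
  + 159.228.46.128/28 (H2) depth=28
  Q 159.228.46.134: descend 1001111111100100001011101000 ; hops seen [H4,H0,H2] ; pick H2
  + 159.224.0.0/12 (H7) depth=12

== LOOKUPS ==
["H0","H7","H2","H4","H0","H4","H0","H4","H0","H0","H2"]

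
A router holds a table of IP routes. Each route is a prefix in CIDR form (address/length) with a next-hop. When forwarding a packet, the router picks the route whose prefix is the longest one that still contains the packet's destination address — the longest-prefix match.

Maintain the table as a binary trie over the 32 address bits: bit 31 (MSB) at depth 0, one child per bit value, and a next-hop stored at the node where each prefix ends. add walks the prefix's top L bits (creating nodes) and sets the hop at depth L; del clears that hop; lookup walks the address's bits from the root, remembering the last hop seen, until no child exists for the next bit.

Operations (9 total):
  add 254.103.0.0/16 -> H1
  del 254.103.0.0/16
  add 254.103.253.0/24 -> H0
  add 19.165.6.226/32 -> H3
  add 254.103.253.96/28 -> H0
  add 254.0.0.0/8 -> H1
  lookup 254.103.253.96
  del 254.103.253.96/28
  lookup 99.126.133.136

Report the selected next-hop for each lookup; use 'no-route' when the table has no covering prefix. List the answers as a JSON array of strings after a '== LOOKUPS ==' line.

Trace:
  add 254.103.0.0/16 -> H1 at depth 16
  del 254.103.0.0/16 (clear depth 16)
  add 254.103.253.0/24 -> H0 at depth 24
  add 19.165.6.226/32 -> H3 at depth 32
  add 254.103.253.96/28 -> H0 at depth 28
  add 254.0.0.0/8 -> H1 at depth 8
  ? 254.103.253.96  path d0:-→d1:-→d2:-→d3:-→d4:-→d5:-→d6:-→d7:-→d8:H1→d9:-→d10:-→d11:-→d12:-→d13:-→d14:-→d15:-→d16:-→d17:-→d18:-→d19:-→d20:-→d21:-→d22:-→d23:-→d24:H0→d25:-→d26:-→d27:-→d28:H0  best=H0
  del 254.103.253.96/28 (clear depth 28)
  ? 99.126.133.136  path d0:-→d1:-  best=no-route

== LOOKUPS ==
["H0","no-route"]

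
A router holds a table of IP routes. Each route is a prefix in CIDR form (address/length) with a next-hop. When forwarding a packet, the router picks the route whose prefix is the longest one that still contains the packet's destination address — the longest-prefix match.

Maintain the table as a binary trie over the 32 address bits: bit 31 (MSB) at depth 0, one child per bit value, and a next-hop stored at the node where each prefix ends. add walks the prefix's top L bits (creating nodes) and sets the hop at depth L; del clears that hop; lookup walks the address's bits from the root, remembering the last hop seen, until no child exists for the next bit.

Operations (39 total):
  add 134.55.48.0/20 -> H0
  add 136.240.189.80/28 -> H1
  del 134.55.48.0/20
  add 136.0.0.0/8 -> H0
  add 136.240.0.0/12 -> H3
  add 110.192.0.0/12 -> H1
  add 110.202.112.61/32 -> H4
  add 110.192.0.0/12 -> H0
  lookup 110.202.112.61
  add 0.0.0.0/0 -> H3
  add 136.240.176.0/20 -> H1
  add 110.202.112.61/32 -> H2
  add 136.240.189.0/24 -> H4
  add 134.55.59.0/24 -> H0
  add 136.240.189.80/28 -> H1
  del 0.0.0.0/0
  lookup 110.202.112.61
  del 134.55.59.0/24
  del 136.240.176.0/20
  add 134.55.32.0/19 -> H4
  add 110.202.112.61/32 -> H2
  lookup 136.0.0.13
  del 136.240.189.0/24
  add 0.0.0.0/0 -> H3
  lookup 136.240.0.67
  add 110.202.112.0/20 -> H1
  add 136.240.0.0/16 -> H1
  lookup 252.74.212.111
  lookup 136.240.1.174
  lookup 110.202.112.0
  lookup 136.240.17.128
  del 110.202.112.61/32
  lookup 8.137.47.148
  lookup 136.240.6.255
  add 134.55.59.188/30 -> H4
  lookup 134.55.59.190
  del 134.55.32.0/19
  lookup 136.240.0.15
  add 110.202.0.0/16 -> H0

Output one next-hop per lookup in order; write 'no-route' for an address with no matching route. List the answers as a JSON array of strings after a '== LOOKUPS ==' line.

Apply in order:
  add 134.55.48.0/20 -> H0 at depth 20
  add 136.240.189.80/28 -> H1 at depth 28
  del 134.55.48.0/20 (clear depth 20)
  add 136.0.0.0/8 -> H0 at depth 8
  add 136.240.0.0/12 -> H3 at depth 12
  add 110.192.0.0/12 -> H1 at depth 12
  add 110.202.112.61/32 -> H4 at depth 32
  add 110.192.0.0/12 -> H0 at depth 12
  ? 110.202.112.61  path d0:-→d1:-→d2:-→d3:-→d4:-→d5:-→d6:-→d7:-→d8:-→d9:-→d10:-→d11:-→d12:H0→d13:-→d14:-→d15:-→d16:-→d17:-→d18:-→d19:-→d20:-→d21:-→d22:-→d23:-→d24:-→d25:-→d26:-→d27:-→d28:-→d29:-→d30:-→d31:-→d32:H4  best=H4
  add 0.0.0.0/0 -> H3 at depth 0
  add 136.240.176.0/20 -> H1 at depth 20
  add 110.202.112.61/32 -> H2 at depth 32
  add 136.240.189.0/24 -> H4 at depth 24
  add 134.55.59.0/24 -> H0 at depth 24
  add 136.240.189.80/28 -> H1 at depth 28
  del 0.0.0.0/0 (clear depth 0)
  ? 110.202.112.61  path d0:-→d1:-→d2:-→d3:-→d4:-→d5:-→d6:-→d7:-→d8:-→d9:-→d10:-→d11:-→d12:H0→d13:-→d14:-→d15:-→d16:-→d17:-→d18:-→d19:-→d20:-→d21:-→d22:-→d23:-→d24:-→d25:-→d26:-→d27:-→d28:-→d29:-→d30:-→d31:-→d32:H2  best=H2
  del 134.55.59.0/24 (clear depth 24)
  del 136.240.176.0/20 (clear depth 20)
  add 134.55.32.0/19 -> H4 at depth 19
  add 110.202.112.61/32 -> H2 at depth 32
  ? 136.0.0.13  path d0:-→d1:-→d2:-→d3:-→d4:-→d5:-→d6:-→d7:-→d8:H0  best=H0
  del 136.240.189.0/24 (clear depth 24)
  add 0.0.0.0/0 -> H3 at depth 0
  ? 136.240.0.67  path d0:H3→d1:-→d2:-→d3:-→d4:-→d5:-→d6:-→d7:-→d8:H0→d9:-→d10:-→d11:-→d12:H3→d13:-→d14:-→d15:-→d16:-  best=H3
  add 110.202.112.0/20 -> H1 at depth 20
  add 136.240.0.0/16 -> H1 at depth 16
  ? 252.74.212.111  path d0:H3→d1:-  best=H3
  ? 136.240.1.174  path d0:H3→d1:-→d2:-→d3:-→d4:-→d5:-→d6:-→d7:-→d8:H0→d9:-→d10:-→d11:-→d12:H3→d13:-→d14:-→d15:-→d16:H1  best=H1
  ? 110.202.112.0  path d0:H3→d1:-→d2:-→d3:-→d4:-→d5:-→d6:-→d7:-→d8:-→d9:-→d10:-→d11:-→d12:H0→d13:-→d14:-→d15:-→d16:-→d17:-→d18:-→d19:-→d20:H1→d21:-→d22:-→d23:-→d24:-→d25:-→d26:-  best=H1
  ? 136.240.17.128  path d0:H3→d1:-→d2:-→d3:-→d4:-→d5:-→d6:-→d7:-→d8:H0→d9:-→d10:-→d11:-→d12:H3→d13:-→d14:-→d15:-→d16:H1  best=H1
  del 110.202.112.61/32 (clear depth 32)
  ? 8.137.47.148  path d0:H3→d1:-  best=H3
  ? 136.240.6.255  path d0:H3→d1:-→d2:-→d3:-→d4:-→d5:-→d6:-→d7:-→d8:H0→d9:-→d10:-→d11:-→d12:H3→d13:-→d14:-→d15:-→d16:H1  best=H1
  add 134.55.59.188/30 -> H4 at depth 30
  ? 134.55.59.190  path d0:H3→d1:-→d2:-→d3:-→d4:-→d5:-→d6:-→d7:-→d8:-→d9:-→d10:-→d11:-→d12:-→d13:-→d14:-→d15:-→d16:-→d17:-→d18:-→d19:H4→d20:-→d21:-→d22:-→d23:-→d24:-→d25:-→d26:-→d27:-→d28:-→d29:-→d30:H4  best=H4
  del 134.55.32.0/19 (clear depth 19)
  ? 136.240.0.15  path d0:H3→d1:-→d2:-→d3:-→d4:-→d5:-→d6:-→d7:-→d8:H0→d9:-→d10:-→d11:-→d12:H3→d13:-→d14:-→d15:-→d16:H1  best=H1
  add 110.202.0.0/16 -> H0 at depth 16

== LOOKUPS ==
["H4","H2","H0","H3","H3","H1","H1","H1","H3","H1","H4","H1"]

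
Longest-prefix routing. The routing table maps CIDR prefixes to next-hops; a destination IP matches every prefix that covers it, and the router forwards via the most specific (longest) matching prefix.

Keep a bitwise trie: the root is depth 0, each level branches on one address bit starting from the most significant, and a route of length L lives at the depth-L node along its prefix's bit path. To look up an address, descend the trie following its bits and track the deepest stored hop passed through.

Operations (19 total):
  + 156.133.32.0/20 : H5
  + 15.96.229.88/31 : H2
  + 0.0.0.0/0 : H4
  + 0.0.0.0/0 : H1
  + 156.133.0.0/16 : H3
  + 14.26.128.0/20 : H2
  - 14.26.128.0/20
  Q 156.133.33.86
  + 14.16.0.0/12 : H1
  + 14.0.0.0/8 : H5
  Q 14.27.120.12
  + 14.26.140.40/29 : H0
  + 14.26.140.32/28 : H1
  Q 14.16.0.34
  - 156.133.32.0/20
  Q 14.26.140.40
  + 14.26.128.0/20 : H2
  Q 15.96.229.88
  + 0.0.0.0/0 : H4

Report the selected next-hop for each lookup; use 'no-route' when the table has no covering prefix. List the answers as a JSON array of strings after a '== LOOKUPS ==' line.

Trace:
  add 156.133.32.0/20 -> H5 at depth 20
  add 15.96.229.88/31 -> H2 at depth 31
  add 0.0.0.0/0 -> H4 at depth 0
  add 0.0.0.0/0 -> H1 at depth 0
  add 156.133.0.0/16 -> H3 at depth 16
  add 14.26.128.0/20 -> H2 at depth 20
  del 14.26.128.0/20 (clear depth 20)
  lookup 156.133.33.86: bits 10011100100001010010 walk d0:H1→d1:-→d2:-→d3:-→d4:-→d5:-→d6:-→d7:-→d8:-→d9:-→d10:-→d11:-→d12:-→d13:-→d14:-→d15:-→d16:H3→d17:-→d18:-→d19:-→d20:H5 -> H5
  add 14.16.0.0/12 -> H1 at depth 12
  add 14.0.0.0/8 -> H5 at depth 8
  lookup 14.27.120.12: bits 000011100001101 walk d0:H1→d1:-→d2:-→d3:-→d4:-→d5:-→d6:-→d7:-→d8:H5→d9:-→d10:-→d11:-→d12:H1→d13:-→d14:-→d15:- -> H1
  add 14.26.140.40/29 -> H0 at depth 29
  add 14.26.140.32/28 -> H1 at depth 28
  lookup 14.16.0.34: bits 000011100001 walk d0:H1→d1:-→d2:-→d3:-→d4:-→d5:-→d6:-→d7:-→d8:H5→d9:-→d10:-→d11:-→d12:H1 -> H1
  del 156.133.32.0/20 (clear depth 20)
  lookup 14.26.140.40: bits 00001110000110101000110000101 walk d0:H1→d1:-→d2:-→d3:-→d4:-→d5:-→d6:-→d7:-→d8:H5→d9:-→d10:-→d11:-→d12:H1→d13:-→d14:-→d15:-→d16:-→d17:-→d18:-→d19:-→d20:-→d21:-→d22:-→d23:-→d24:-→d25:-→d26:-→d27:-→d28:H1→d29:H0 -> H0
  add 14.26.128.0/20 -> H2 at depth 20
  lookup 15.96.229.88: bits 0000111101100000111001010101100 walk d0:H1→d1:-→d2:-→d3:-→d4:-→d5:-→d6:-→d7:-→d8:-→d9:-→d10:-→d11:-→d12:-→d13:-→d14:-→d15:-→d16:-→d17:-→d18:-→d19:-→d20:-→d21:-→d22:-→d23:-→d24:-→d25:-→d26:-→d27:-→d28:-→d29:-→d30:-→d31:H2 -> H2
  add 0.0.0.0/0 -> H4 at depth 0

== LOOKUPS ==
["H5","H1","H1","H0","H2"]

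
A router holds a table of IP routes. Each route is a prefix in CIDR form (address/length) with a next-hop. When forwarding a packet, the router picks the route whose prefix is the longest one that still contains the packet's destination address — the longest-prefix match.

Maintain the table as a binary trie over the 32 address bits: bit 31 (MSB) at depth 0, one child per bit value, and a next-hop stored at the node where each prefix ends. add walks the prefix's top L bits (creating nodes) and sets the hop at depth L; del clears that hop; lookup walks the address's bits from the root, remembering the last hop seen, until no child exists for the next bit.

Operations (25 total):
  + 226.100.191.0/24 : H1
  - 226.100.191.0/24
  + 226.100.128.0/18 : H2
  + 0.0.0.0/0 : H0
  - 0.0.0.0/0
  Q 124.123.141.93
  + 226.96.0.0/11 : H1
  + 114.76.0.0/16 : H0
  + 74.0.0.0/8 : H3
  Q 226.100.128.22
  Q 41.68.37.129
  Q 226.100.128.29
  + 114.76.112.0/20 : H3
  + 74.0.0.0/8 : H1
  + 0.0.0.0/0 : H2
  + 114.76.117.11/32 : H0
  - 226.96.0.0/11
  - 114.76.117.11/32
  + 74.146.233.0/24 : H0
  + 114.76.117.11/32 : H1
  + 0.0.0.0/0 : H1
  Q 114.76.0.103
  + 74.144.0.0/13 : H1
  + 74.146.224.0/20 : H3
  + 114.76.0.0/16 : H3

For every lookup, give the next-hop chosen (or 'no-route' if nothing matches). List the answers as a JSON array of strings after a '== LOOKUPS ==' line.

Trace:
  add 226.100.191.0/24 -> H1 at depth 24
  - 226.100.191.0/24 clear@24
  add 226.100.128.0/18 -> H2 at depth 18
  add 0.0.0.0/0 -> H0 at depth 0
  - 0.0.0.0/0 clear@0
  Q 124.123.141.93: descend ε ; hops seen [∅] ; pick no-route
  add 226.96.0.0/11 -> H1 at depth 11
  add 114.76.0.0/16 -> H0 at depth 16
  add 74.0.0.0/8 -> H3 at depth 8
  Q 226.100.128.22: descend 111000100110010010 ; hops seen [H1,H2] ; pick H2
  Q 41.68.37.129: descend 0 ; hops seen [∅] ; pick no-route
  Q 226.100.128.29: descend 111000100110010010 ; hops seen [H1,H2] ; pick H2
  add 114.76.112.0/20 -> H3 at depth 20
  add 74.0.0.0/8 -> H1 at depth 8
  add 0.0.0.0/0 -> H2 at depth 0
  add 114.76.117.11/32 -> H0 at depth 32
  - 226.96.0.0/11 clear@11
  - 114.76.117.11/32 clear@32
  add 74.146.233.0/24 -> H0 at depth 24
  add 114.76.117.11/32 -> H1 at depth 32
  add 0.0.0.0/0 -> H1 at depth 0
  Q 114.76.0.103: descend 01110010010011000 ; hops seen [H1,H0] ; pick H0
  add 74.144.0.0/13 -> H1 at depth 13
  add 74.146.224.0/20 -> H3 at depth 20
  add 114.76.0.0/16 -> H3 at depth 16

== LOOKUPS ==
["no-route","H2","no-route","H2","H0"]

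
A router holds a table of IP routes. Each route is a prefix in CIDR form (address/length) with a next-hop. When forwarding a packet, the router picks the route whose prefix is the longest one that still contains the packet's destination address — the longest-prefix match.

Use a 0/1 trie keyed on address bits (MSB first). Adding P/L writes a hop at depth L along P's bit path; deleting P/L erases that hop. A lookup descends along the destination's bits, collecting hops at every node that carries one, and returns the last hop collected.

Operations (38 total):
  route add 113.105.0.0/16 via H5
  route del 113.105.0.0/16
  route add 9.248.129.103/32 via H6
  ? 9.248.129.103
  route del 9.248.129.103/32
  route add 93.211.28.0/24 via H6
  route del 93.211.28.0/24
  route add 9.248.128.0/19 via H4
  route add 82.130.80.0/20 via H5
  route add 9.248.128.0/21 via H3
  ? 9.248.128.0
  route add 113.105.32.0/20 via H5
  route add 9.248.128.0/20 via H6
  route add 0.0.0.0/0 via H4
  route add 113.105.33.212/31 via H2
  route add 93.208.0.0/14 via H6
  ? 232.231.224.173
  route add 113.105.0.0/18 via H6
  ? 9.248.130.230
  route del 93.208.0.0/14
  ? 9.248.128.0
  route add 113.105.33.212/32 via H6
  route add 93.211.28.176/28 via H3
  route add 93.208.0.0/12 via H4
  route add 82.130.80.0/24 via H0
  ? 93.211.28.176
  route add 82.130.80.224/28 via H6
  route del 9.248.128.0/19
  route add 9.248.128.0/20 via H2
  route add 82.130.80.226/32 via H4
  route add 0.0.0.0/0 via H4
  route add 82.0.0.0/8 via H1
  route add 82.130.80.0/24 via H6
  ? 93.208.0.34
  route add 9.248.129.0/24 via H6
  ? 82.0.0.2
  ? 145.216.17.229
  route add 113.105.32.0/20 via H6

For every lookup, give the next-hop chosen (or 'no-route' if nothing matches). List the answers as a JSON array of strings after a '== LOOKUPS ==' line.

Trace:
  + 113.105.0.0/16 (H5) depth=16
  del 113.105.0.0/16 (clear depth 16)
  + 9.248.129.103/32 (H6) depth=32
  lookup 9.248.129.103: bits 00001001111110001000000101100111 walk d0:-→d1:-→d2:-→d3:-→d4:-→d5:-→d6:-→d7:-→d8:-→d9:-→d10:-→d11:-→d12:-→d13:-→d14:-→d15:-→d16:-→d17:-→d18:-→d19:-→d20:-→d21:-→d22:-→d23:-→d24:-→d25:-→d26:-→d27:-→d28:-→d29:-→d30:-→d31:-→d32:H6 -> H6
  del 9.248.129.103/32 (clear depth 32)
  + 93.211.28.0/24 (H6) depth=24
  del 93.211.28.0/24 (clear depth 24)
  + 9.248.128.0/19 (H4) depth=19
  + 82.130.80.0/20 (H5) depth=20
  + 9.248.128.0/21 (H3) depth=21
  lookup 9.248.128.0: bits 00001001111110001000000 walk d0:-→d1:-→d2:-→d3:-→d4:-→d5:-→d6:-→d7:-→d8:-→d9:-→d10:-→d11:-→d12:-→d13:-→d14:-→d15:-→d16:-→d17:-→d18:-→d19:H4→d20:-→d21:H3→d22:-→d23:- -> H3
  + 113.105.32.0/20 (H5) depth=20
  + 9.248.128.0/20 (H6) depth=20
  + 0.0.0.0/0 (H4) depth=0
  + 113.105.33.212/31 (H2) depth=31
  + 93.208.0.0/14 (H6) depth=14
  lookup 232.231.224.173: bits ε walk d0:H4 -> H4
  + 113.105.0.0/18 (H6) depth=18
  lookup 9.248.130.230: bits 0000100111111000100000 walk d0:H4→d1:-→d2:-→d3:-→d4:-→d5:-→d6:-→d7:-→d8:-→d9:-→d10:-→d11:-→d12:-→d13:-→d14:-→d15:-→d16:-→d17:-→d18:-→d19:H4→d20:H6→d21:H3→d22:- -> H3
  del 93.208.0.0/14 (clear depth 14)
  lookup 9.248.128.0: bits 00001001111110001000000 walk d0:H4→d1:-→d2:-→d3:-→d4:-→d5:-→d6:-→d7:-→d8:-→d9:-→d10:-→d11:-→d12:-→d13:-→d14:-→d15:-→d16:-→d17:-→d18:-→d19:H4→d20:H6→d21:H3→d22:-→d23:- -> H3
  + 113.105.33.212/32 (H6) depth=32
  + 93.211.28.176/28 (H3) depth=28
  + 93.208.0.0/12 (H4) depth=12
  + 82.130.80.0/24 (H0) depth=24
  lookup 93.211.28.176: bits 0101110111010011000111001011 walk d0:H4→d1:-→d2:-→d3:-→d4:-→d5:-→d6:-→d7:-→d8:-→d9:-→d10:-→d11:-→d12:H4→d13:-→d14:-→d15:-→d16:-→d17:-→d18:-→d19:-→d20:-→d21:-→d22:-→d23:-→d24:-→d25:-→d26:-→d27:-→d28:H3 -> H3
  + 82.130.80.224/28 (H6) depth=28
  del 9.248.128.0/19 (clear depth 19)
  + 9.248.128.0/20 (H2) depth=20
  + 82.130.80.226/32 (H4) depth=32
  + 0.0.0.0/0 (H4) depth=0
  + 82.0.0.0/8 (H1) depth=8
  + 82.130.80.0/24 (H6) depth=24
  lookup 93.208.0.34: bits 01011101110100 walk d0:H4→d1:-→d2:-→d3:-→d4:-→d5:-→d6:-→d7:-→d8:-→d9:-→d10:-→d11:-→d12:H4→d13:-→d14:- -> H4
  + 9.248.129.0/24 (H6) depth=24
  lookup 82.0.0.2: bits 01010010 walk d0:H4→d1:-→d2:-→d3:-→d4:-→d5:-→d6:-→d7:-→d8:H1 -> H1
  lookup 145.216.17.229: bits ε walk d0:H4 -> H4
  + 113.105.32.0/20 (H6) depth=20

== LOOKUPS ==
["H6","H3","H4","H3","H3","H3","H4","H1","H4"]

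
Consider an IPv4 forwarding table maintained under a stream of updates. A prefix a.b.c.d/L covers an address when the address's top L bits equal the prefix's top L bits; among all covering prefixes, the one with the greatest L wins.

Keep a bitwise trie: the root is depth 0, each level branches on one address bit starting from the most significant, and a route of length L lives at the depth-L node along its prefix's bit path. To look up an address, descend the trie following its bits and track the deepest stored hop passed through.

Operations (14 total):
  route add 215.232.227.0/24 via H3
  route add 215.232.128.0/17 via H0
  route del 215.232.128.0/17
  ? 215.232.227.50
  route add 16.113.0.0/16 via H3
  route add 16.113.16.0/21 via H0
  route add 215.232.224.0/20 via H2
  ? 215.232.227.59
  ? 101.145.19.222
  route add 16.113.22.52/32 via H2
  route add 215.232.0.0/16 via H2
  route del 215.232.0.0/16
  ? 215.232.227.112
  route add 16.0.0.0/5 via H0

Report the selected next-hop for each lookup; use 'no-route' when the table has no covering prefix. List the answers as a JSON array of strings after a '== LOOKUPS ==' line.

Process each operation:
  + 215.232.227.0/24 (H3) depth=24
  + 215.232.128.0/17 (H0) depth=17
  del 215.232.128.0/17 (clear depth 17)
  lookup 215.232.227.50: bits 110101111110100011100011 walk d0:-→d1:-→d2:-→d3:-→d4:-→d5:-→d6:-→d7:-→d8:-→d9:-→d10:-→d11:-→d12:-→d13:-→d14:-→d15:-→d16:-→d17:-→d18:-→d19:-→d20:-→d21:-→d22:-→d23:-→d24:H3 -> H3
  + 16.113.0.0/16 (H3) depth=16
  + 16.113.16.0/21 (H0) depth=21
  + 215.232.224.0/20 (H2) depth=20
  lookup 215.232.227.59: bits 110101111110100011100011 walk d0:-→d1:-→d2:-→d3:-→d4:-→d5:-→d6:-→d7:-→d8:-→d9:-→d10:-→d11:-→d12:-→d13:-→d14:-→d15:-→d16:-→d17:-→d18:-→d19:-→d20:H2→d21:-→d22:-→d23:-→d24:H3 -> H3
  lookup 101.145.19.222: bits 0 walk d0:-→d1:- -> no-route
  + 16.113.22.52/32 (H2) depth=32
  + 215.232.0.0/16 (H2) depth=16
  del 215.232.0.0/16 (clear depth 16)
  lookup 215.232.227.112: bits 110101111110100011100011 walk d0:-→d1:-→d2:-→d3:-→d4:-→d5:-→d6:-→d7:-→d8:-→d9:-→d10:-→d11:-→d12:-→d13:-→d14:-→d15:-→d16:-→d17:-→d18:-→d19:-→d20:H2→d21:-→d22:-→d23:-→d24:H3 -> H3
  + 16.0.0.0/5 (H0) depth=5

== LOOKUPS ==
["H3","H3","no-route","H3"]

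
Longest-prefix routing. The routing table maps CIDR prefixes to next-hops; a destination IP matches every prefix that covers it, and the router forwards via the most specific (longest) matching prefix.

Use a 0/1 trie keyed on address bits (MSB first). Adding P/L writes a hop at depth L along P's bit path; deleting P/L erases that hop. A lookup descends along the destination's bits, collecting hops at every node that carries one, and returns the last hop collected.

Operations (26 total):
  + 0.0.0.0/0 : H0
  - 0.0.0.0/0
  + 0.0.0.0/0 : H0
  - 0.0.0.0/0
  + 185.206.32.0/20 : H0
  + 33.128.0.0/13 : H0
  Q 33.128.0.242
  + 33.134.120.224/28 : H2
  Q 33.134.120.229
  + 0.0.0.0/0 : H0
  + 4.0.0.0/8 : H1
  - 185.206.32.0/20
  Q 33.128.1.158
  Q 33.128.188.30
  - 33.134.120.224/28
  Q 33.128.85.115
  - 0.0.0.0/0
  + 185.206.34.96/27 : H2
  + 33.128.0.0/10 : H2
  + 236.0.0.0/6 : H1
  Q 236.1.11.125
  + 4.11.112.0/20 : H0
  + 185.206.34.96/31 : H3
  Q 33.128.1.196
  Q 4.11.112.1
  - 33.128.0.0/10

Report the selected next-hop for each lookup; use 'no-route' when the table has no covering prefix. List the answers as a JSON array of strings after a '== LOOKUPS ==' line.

Apply in order:
  + 0.0.0.0/0 (H0) depth=0
  del 0.0.0.0/0 (clear depth 0)
  + 0.0.0.0/0 (H0) depth=0
  del 0.0.0.0/0 (clear depth 0)
  + 185.206.32.0/20 (H0) depth=20
  + 33.128.0.0/13 (H0) depth=13
  ? 33.128.0.242  path d0:-→d1:-→d2:-→d3:-→d4:-→d5:-→d6:-→d7:-→d8:-→d9:-→d10:-→d11:-→d12:-→d13:H0  best=H0
  + 33.134.120.224/28 (H2) depth=28
  ? 33.134.120.229  path d0:-→d1:-→d2:-→d3:-→d4:-→d5:-→d6:-→d7:-→d8:-→d9:-→d10:-→d11:-→d12:-→d13:H0→d14:-→d15:-→d16:-→d17:-→d18:-→d19:-→d20:-→d21:-→d22:-→d23:-→d24:-→d25:-→d26:-→d27:-→d28:H2  best=H2
  + 0.0.0.0/0 (H0) depth=0
  + 4.0.0.0/8 (H1) depth=8
  del 185.206.32.0/20 (clear depth 20)
  ? 33.128.1.158  path d0:H0→d1:-→d2:-→d3:-→d4:-→d5:-→d6:-→d7:-→d8:-→d9:-→d10:-→d11:-→d12:-→d13:H0  best=H0
  ? 33.128.188.30  path d0:H0→d1:-→d2:-→d3:-→d4:-→d5:-→d6:-→d7:-→d8:-→d9:-→d10:-→d11:-→d12:-→d13:H0  best=H0
  del 33.134.120.224/28 (clear depth 28)
  ? 33.128.85.115  path d0:H0→d1:-→d2:-→d3:-→d4:-→d5:-→d6:-→d7:-→d8:-→d9:-→d10:-→d11:-→d12:-→d13:H0  best=H0
  del 0.0.0.0/0 (clear depth 0)
  + 185.206.34.96/27 (H2) depth=27
  + 33.128.0.0/10 (H2) depth=10
  + 236.0.0.0/6 (H1) depth=6
  ? 236.1.11.125  path d0:-→d1:-→d2:-→d3:-→d4:-→d5:-→d6:H1  best=H1
  + 4.11.112.0/20 (H0) depth=20
  + 185.206.34.96/31 (H3) depth=31
  ? 33.128.1.196  path d0:-→d1:-→d2:-→d3:-→d4:-→d5:-→d6:-→d7:-→d8:-→d9:-→d10:H2→d11:-→d12:-→d13:H0  best=H0
  ? 4.11.112.1  path d0:-→d1:-→d2:-→d3:-→d4:-→d5:-→d6:-→d7:-→d8:H1→d9:-→d10:-→d11:-→d12:-→d13:-→d14:-→d15:-→d16:-→d17:-→d18:-→d19:-→d20:H0  best=H0
  del 33.128.0.0/10 (clear depth 10)

== LOOKUPS ==
["H0","H2","H0","H0","H0","H1","H0","H0"]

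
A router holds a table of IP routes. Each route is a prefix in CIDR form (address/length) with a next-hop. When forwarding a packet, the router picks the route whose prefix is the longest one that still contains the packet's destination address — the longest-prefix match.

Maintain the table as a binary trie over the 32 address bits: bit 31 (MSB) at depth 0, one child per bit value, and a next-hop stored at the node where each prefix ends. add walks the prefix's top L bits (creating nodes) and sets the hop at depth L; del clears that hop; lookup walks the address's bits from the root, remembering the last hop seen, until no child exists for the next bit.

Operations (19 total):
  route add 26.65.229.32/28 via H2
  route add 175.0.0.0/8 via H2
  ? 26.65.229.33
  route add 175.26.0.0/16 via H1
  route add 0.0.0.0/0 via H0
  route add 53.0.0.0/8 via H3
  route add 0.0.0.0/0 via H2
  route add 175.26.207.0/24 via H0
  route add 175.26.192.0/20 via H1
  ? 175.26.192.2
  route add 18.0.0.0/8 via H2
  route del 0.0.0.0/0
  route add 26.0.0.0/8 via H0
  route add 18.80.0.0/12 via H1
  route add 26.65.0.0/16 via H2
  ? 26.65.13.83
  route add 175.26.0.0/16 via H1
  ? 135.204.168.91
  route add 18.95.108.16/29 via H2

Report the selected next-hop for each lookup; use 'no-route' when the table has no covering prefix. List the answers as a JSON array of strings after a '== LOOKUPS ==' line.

Process each operation:
  add 26.65.229.32/28 -> H2 at depth 28
  add 175.0.0.0/8 -> H2 at depth 8
  ? 26.65.229.33  path d0:-→d1:-→d2:-→d3:-→d4:-→d5:-→d6:-→d7:-→d8:-→d9:-→d10:-→d11:-→d12:-→d13:-→d14:-→d15:-→d16:-→d17:-→d18:-→d19:-→d20:-→d21:-→d22:-→d23:-→d24:-→d25:-→d26:-→d27:-→d28:H2  best=H2
  add 175.26.0.0/16 -> H1 at depth 16
  add 0.0.0.0/0 -> H0 at depth 0
  add 53.0.0.0/8 -> H3 at depth 8
  add 0.0.0.0/0 -> H2 at depth 0
  add 175.26.207.0/24 -> H0 at depth 24
  add 175.26.192.0/20 -> H1 at depth 20
  ? 175.26.192.2  path d0:H2→d1:-→d2:-→d3:-→d4:-→d5:-→d6:-→d7:-→d8:H2→d9:-→d10:-→d11:-→d12:-→d13:-→d14:-→d15:-→d16:H1→d17:-→d18:-→d19:-→d20:H1  best=H1
  add 18.0.0.0/8 -> H2 at depth 8
  del 0.0.0.0/0 (clear depth 0)
  add 26.0.0.0/8 -> H0 at depth 8
  add 18.80.0.0/12 -> H1 at depth 12
  add 26.65.0.0/16 -> H2 at depth 16
  ? 26.65.13.83  path d0:-→d1:-→d2:-→d3:-→d4:-→d5:-→d6:-→d7:-→d8:H0→d9:-→d10:-→d11:-→d12:-→d13:-→d14:-→d15:-→d16:H2  best=H2
  add 175.26.0.0/16 -> H1 at depth 16
  ? 135.204.168.91  path d0:-→d1:-→d2:-  best=no-route
  add 18.95.108.16/29 -> H2 at depth 29

== LOOKUPS ==
["H2","H1","H2","no-route"]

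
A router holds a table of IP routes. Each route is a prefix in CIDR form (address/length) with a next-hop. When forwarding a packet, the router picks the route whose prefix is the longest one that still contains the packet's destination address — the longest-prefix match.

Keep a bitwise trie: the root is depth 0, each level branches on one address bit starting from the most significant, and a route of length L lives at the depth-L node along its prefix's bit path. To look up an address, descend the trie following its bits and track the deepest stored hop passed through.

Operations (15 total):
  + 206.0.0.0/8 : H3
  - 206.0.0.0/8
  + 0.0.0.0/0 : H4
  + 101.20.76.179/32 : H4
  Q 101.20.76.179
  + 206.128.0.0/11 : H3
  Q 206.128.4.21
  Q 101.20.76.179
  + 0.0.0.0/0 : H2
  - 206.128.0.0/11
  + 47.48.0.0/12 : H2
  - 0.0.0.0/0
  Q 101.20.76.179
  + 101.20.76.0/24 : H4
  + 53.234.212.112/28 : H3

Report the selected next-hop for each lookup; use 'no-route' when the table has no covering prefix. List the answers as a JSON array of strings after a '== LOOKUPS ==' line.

Apply in order:
  add 206.0.0.0/8 -> H3 at depth 8
  - 206.0.0.0/8 clear@8
  add 0.0.0.0/0 -> H4 at depth 0
  add 101.20.76.179/32 -> H4 at depth 32
  Q 101.20.76.179: descend 01100101000101000100110010110011 ; hops seen [H4,H4] ; pick H4
  add 206.128.0.0/11 -> H3 at depth 11
  Q 206.128.4.21: descend 11001110100 ; hops seen [H4,H3] ; pick H3
  Q 101.20.76.179: descend 01100101000101000100110010110011 ; hops seen [H4,H4] ; pick H4
  add 0.0.0.0/0 -> H2 at depth 0
  - 206.128.0.0/11 clear@11
  add 47.48.0.0/12 -> H2 at depth 12
  - 0.0.0.0/0 clear@0
  Q 101.20.76.179: descend 01100101000101000100110010110011 ; hops seen [H4] ; pick H4
  add 101.20.76.0/24 -> H4 at depth 24
  add 53.234.212.112/28 -> H3 at depth 28

== LOOKUPS ==
["H4","H3","H4","H4"]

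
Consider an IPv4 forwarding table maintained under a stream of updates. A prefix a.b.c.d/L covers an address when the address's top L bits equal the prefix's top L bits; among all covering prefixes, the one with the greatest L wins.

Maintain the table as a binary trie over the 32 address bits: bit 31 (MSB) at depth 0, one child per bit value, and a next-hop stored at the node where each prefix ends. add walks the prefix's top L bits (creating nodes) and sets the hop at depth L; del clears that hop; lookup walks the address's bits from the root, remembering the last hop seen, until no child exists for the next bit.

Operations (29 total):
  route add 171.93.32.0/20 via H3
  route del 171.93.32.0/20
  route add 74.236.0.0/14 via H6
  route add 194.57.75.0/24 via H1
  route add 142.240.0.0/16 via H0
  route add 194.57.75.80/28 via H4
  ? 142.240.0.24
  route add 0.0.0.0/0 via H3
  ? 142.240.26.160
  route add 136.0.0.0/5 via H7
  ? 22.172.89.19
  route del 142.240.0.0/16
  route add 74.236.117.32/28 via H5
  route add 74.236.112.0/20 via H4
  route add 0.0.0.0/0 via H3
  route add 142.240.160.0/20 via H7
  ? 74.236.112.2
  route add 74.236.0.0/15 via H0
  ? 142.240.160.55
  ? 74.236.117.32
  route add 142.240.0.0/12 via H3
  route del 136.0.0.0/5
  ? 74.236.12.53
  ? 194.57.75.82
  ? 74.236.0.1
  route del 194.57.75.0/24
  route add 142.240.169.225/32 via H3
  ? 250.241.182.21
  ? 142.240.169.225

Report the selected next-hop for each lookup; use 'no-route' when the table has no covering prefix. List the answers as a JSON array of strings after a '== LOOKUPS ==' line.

Trace:
  + 171.93.32.0/20 (H3) depth=20
  del 171.93.32.0/20 (clear depth 20)
  + 74.236.0.0/14 (H6) depth=14
  + 194.57.75.0/24 (H1) depth=24
  + 142.240.0.0/16 (H0) depth=16
  + 194.57.75.80/28 (H4) depth=28
  ? 142.240.0.24  path d0:-→d1:-→d2:-→d3:-→d4:-→d5:-→d6:-→d7:-→d8:-→d9:-→d10:-→d11:-→d12:-→d13:-→d14:-→d15:-→d16:H0  best=H0
  + 0.0.0.0/0 (H3) depth=0
  ? 142.240.26.160  path d0:H3→d1:-→d2:-→d3:-→d4:-→d5:-→d6:-→d7:-→d8:-→d9:-→d10:-→d11:-→d12:-→d13:-→d14:-→d15:-→d16:H0  best=H0
  + 136.0.0.0/5 (H7) depth=5
  ? 22.172.89.19  path d0:H3→d1:-  best=H3
  del 142.240.0.0/16 (clear depth 16)
  + 74.236.117.32/28 (H5) depth=28
  + 74.236.112.0/20 (H4) depth=20
  + 0.0.0.0/0 (H3) depth=0
  + 142.240.160.0/20 (H7) depth=20
  ? 74.236.112.2  path d0:H3→d1:-→d2:-→d3:-→d4:-→d5:-→d6:-→d7:-→d8:-→d9:-→d10:-→d11:-→d12:-→d13:-→d14:H6→d15:-→d16:-→d17:-→d18:-→d19:-→d20:H4→d21:-  best=H4
  + 74.236.0.0/15 (H0) depth=15
  ? 142.240.160.55  path d0:H3→d1:-→d2:-→d3:-→d4:-→d5:H7→d6:-→d7:-→d8:-→d9:-→d10:-→d11:-→d12:-→d13:-→d14:-→d15:-→d16:-→d17:-→d18:-→d19:-→d20:H7  best=H7
  ? 74.236.117.32  path d0:H3→d1:-→d2:-→d3:-→d4:-→d5:-→d6:-→d7:-→d8:-→d9:-→d10:-→d11:-→d12:-→d13:-→d14:H6→d15:H0→d16:-→d17:-→d18:-→d19:-→d20:H4→d21:-→d22:-→d23:-→d24:-→d25:-→d26:-→d27:-→d28:H5  best=H5
  + 142.240.0.0/12 (H3) depth=12
  del 136.0.0.0/5 (clear depth 5)
  ? 74.236.12.53  path d0:H3→d1:-→d2:-→d3:-→d4:-→d5:-→d6:-→d7:-→d8:-→d9:-→d10:-→d11:-→d12:-→d13:-→d14:H6→d15:H0→d16:-→d17:-  best=H0
  ? 194.57.75.82  path d0:H3→d1:-→d2:-→d3:-→d4:-→d5:-→d6:-→d7:-→d8:-→d9:-→d10:-→d11:-→d12:-→d13:-→d14:-→d15:-→d16:-→d17:-→d18:-→d19:-→d20:-→d21:-→d22:-→d23:-→d24:H1→d25:-→d26:-→d27:-→d28:H4  best=H4
  ? 74.236.0.1  path d0:H3→d1:-→d2:-→d3:-→d4:-→d5:-→d6:-→d7:-→d8:-→d9:-→d10:-→d11:-→d12:-→d13:-→d14:H6→d15:H0→d16:-→d17:-  best=H0
  del 194.57.75.0/24 (clear depth 24)
  + 142.240.169.225/32 (H3) depth=32
  ? 250.241.182.21  path d0:H3→d1:-→d2:-  best=H3
  ? 142.240.169.225  path d0:H3→d1:-→d2:-→d3:-→d4:-→d5:-→d6:-→d7:-→d8:-→d9:-→d10:-→d11:-→d12:H3→d13:-→d14:-→d15:-→d16:-→d17:-→d18:-→d19:-→d20:H7→d21:-→d22:-→d23:-→d24:-→d25:-→d26:-→d27:-→d28:-→d29:-→d30:-→d31:-→d32:H3  best=H3

== LOOKUPS ==
["H0","H0","H3","H4","H7","H5","H0","H4","H0","H3","H3"]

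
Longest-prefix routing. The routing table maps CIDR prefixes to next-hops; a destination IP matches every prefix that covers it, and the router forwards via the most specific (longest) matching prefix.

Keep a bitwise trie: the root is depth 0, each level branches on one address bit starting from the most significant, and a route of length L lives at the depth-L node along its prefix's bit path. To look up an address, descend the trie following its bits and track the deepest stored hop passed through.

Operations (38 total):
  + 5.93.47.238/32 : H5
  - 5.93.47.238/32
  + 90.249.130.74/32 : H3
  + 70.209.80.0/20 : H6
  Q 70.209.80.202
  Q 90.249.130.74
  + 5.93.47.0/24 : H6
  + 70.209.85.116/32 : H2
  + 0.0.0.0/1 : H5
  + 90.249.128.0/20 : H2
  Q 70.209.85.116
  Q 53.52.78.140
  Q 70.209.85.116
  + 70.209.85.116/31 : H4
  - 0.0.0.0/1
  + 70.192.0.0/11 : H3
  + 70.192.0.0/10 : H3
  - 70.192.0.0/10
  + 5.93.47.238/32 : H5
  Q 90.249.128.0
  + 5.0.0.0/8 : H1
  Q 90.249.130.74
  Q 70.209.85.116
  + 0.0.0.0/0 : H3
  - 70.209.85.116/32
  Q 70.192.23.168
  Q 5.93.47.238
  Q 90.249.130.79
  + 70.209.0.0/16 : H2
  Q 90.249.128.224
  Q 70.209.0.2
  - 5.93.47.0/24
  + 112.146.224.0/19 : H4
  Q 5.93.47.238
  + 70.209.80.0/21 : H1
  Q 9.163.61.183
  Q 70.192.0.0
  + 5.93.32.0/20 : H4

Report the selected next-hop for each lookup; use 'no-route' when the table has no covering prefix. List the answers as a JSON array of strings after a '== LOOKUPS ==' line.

Trace:
  add 5.93.47.238/32 -> H5 at depth 32
  del 5.93.47.238/32 (clear depth 32)
  add 90.249.130.74/32 -> H3 at depth 32
  add 70.209.80.0/20 -> H6 at depth 20
  Q 70.209.80.202: descend 01000110110100010101 ; hops seen [H6] ; pick H6
  Q 90.249.130.74: descend 01011010111110011000001001001010 ; hops seen [H3] ; pick H3
  add 5.93.47.0/24 -> H6 at depth 24
  add 70.209.85.116/32 -> H2 at depth 32
  add 0.0.0.0/1 -> H5 at depth 1
  add 90.249.128.0/20 -> H2 at depth 20
  Q 70.209.85.116: descend 01000110110100010101010101110100 ; hops seen [H5,H6,H2] ; pick H2
  Q 53.52.78.140: descend 00 ; hops seen [H5] ; pick H5
  Q 70.209.85.116: descend 01000110110100010101010101110100 ; hops seen [H5,H6,H2] ; pick H2
  add 70.209.85.116/31 -> H4 at depth 31
  del 0.0.0.0/1 (clear depth 1)
  add 70.192.0.0/11 -> H3 at depth 11
  add 70.192.0.0/10 -> H3 at depth 10
  del 70.192.0.0/10 (clear depth 10)
  add 5.93.47.238/32 -> H5 at depth 32
  Q 90.249.128.0: descend 0101101011111001100000 ; hops seen [H2] ; pick H2
  add 5.0.0.0/8 -> H1 at depth 8
  Q 90.249.130.74: descend 01011010111110011000001001001010 ; hops seen [H2,H3] ; pick H3
  Q 70.209.85.116: descend 01000110110100010101010101110100 ; hops seen [H3,H6,H4,H2] ; pick H2
  add 0.0.0.0/0 -> H3 at depth 0
  del 70.209.85.116/32 (clear depth 32)
  Q 70.192.23.168: descend 01000110110 ; hops seen [H3,H3] ; pick H3
  Q 5.93.47.238: descend 00000101010111010010111111101110 ; hops seen [H3,H1,H6,H5] ; pick H5
  Q 90.249.130.79: descend 01011010111110011000001001001 ; hops seen [H3,H2] ; pick H2
  add 70.209.0.0/16 -> H2 at depth 16
  Q 90.249.128.224: descend 0101101011111001100000 ; hops seen [H3,H2] ; pick H2
  Q 70.209.0.2: descend 01000110110100010 ; hops seen [H3,H3,H2] ; pick H2
  del 5.93.47.0/24 (clear depth 24)
  add 112.146.224.0/19 -> H4 at depth 19
  Q 5.93.47.238: descend 00000101010111010010111111101110 ; hops seen [H3,H1,H5] ; pick H5
  add 70.209.80.0/21 -> H1 at depth 21
  Q 9.163.61.183: descend 0000 ; hops seen [H3] ; pick H3
  Q 70.192.0.0: descend 01000110110 ; hops seen [H3,H3] ; pick H3
  add 5.93.32.0/20 -> H4 at depth 20

== LOOKUPS ==
["H6","H3","H2","H5","H2","H2","H3","H2","H3","H5","H2","H2","H2","H5","H3","H3"]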